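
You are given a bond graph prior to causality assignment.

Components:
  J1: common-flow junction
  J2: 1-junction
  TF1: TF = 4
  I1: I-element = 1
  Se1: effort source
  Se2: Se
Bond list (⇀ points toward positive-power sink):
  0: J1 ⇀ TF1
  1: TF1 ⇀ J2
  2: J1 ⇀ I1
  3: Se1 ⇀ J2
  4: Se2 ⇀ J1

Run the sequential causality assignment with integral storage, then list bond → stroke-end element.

bond 0 stroke→J1
bond 1 stroke→TF1
bond 2 stroke→I1
bond 3 stroke→J2
bond 4 stroke→J1

β3 →J2  (Se1: effort source, stroke at far end)
β4 →J1  (Se2 fixes effort; stroke away)
β1 →TF1  (closing 1-jn rule on J2)
β0 →J1  (through TF1, causality passes straight; one stroke at TF1)
β2 →I1  (J1: last free bond brings flow in)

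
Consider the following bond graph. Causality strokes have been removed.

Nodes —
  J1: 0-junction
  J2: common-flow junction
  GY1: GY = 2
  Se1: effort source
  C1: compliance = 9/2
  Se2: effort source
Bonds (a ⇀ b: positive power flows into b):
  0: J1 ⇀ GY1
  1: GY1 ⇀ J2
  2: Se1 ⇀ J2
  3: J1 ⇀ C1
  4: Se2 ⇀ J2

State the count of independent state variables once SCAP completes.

1  (C1 all integral)

b2 →J2  (source Se1 imposes e)
b4 →J2  (Se2 (Se) sets effort on bond)
b1 →GY1  (only one flow-in slot at J2)
b0 →GY1  (GY1 both-in/both-out from 1)
b3 →J1  (J1 needs exactly one e-in)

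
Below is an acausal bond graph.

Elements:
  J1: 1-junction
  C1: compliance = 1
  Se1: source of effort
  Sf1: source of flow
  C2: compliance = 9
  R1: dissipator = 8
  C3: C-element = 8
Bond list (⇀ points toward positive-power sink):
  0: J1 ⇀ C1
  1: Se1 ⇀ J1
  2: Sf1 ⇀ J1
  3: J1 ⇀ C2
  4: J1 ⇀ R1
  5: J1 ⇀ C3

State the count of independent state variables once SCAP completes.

3  (C1, C2, C3 all integral)

b1 stroke at J1  (Se1 fixes effort; stroke away)
b2 stroke at Sf1  (Sf1 (Sf) sets flow on bond)
b0 stroke at J1  (common-f at J1 fixed by 2)
b3 stroke at J1  (common-f at J1 fixed by 2)
b4 stroke at J1  (common-f at J1 fixed by 2)
b5 stroke at J1  (J1: bond 2 brought flow, rest push out)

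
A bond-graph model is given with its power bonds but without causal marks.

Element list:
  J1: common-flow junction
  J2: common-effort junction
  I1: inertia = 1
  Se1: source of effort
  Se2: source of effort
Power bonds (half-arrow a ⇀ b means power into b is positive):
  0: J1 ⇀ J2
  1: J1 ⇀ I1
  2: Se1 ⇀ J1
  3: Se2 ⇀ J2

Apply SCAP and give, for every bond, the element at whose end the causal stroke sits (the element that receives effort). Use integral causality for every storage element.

β2 |J1  (Se1 fixes effort; stroke away)
β3 |J2  (Se2 (Se) sets effort on bond)
β0 |J1  (J2 effort already set via bond 3)
β1 |I1  (J1 needs exactly one f-in)

#0 →J1
#1 →I1
#2 →J1
#3 →J2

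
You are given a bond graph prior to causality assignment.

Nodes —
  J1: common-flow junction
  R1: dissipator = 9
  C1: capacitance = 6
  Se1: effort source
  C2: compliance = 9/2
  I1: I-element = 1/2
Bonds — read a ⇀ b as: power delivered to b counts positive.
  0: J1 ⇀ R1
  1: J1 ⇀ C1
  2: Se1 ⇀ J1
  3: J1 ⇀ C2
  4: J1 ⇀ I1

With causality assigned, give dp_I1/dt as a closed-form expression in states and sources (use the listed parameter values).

bond 2 stroke→J1  (Se1: effort source, stroke at far end)
bond 1 stroke→J1  (prefer integral on C1)
bond 3 stroke→J1  (prefer integral on C2)
bond 4 stroke→I1  (I1 integral (f out))
bond 0 stroke→J1  (1-jn J1 has f-setter on 4)

dp_I1/dt = E_Se1 - 18*p_I1 - q_C1/6 - 2*q_C2/9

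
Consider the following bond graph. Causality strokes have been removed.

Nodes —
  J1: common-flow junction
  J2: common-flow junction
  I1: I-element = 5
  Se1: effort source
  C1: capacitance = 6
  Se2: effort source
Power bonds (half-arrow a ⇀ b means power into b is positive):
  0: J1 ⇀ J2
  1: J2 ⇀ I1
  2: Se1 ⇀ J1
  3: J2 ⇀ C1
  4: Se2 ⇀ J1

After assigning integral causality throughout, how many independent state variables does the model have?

2  (C1, I1 all integral)

#2 stroke at J1  (Se1: effort source, stroke at far end)
#4 stroke at J1  (Se2: effort source, stroke at far end)
#0 stroke at J2  (J1: last free bond brings flow in)
#1 stroke at I1  (I1 integral (f out))
#3 stroke at J2  (common-f at J2 fixed by 1)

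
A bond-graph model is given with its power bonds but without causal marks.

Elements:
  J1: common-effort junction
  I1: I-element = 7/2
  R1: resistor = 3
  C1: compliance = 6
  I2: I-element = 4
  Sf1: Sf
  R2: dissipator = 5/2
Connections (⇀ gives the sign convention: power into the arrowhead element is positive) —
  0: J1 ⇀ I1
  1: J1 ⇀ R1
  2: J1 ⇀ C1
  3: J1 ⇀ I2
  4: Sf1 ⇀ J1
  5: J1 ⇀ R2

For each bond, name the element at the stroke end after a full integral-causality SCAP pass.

b0 →I1
b1 →R1
b2 →J1
b3 →I2
b4 →Sf1
b5 →R2

bond 4 stroke→Sf1  (source Sf1 imposes f)
bond 0 stroke→I1  (prefer integral on I1)
bond 2 stroke→J1  (C1: C, integral causality)
bond 1 stroke→R1  (J1 effort already set via bond 2)
bond 3 stroke→I2  (common-e at J1 fixed by 2)
bond 5 stroke→R2  (J1: bond 2 brought effort, rest push out)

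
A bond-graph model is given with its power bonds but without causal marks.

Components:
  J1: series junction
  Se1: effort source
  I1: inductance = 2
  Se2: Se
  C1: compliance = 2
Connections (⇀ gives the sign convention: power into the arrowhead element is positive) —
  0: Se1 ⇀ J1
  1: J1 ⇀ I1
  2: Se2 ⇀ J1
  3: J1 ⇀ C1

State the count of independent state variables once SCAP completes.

b0 →J1  (Se1 fixes effort; stroke away)
b2 →J1  (source Se2 imposes e)
b1 →I1  (prefer integral on I1)
b3 →J1  (1-jn J1 has f-setter on 1)

2  (C1, I1 all integral)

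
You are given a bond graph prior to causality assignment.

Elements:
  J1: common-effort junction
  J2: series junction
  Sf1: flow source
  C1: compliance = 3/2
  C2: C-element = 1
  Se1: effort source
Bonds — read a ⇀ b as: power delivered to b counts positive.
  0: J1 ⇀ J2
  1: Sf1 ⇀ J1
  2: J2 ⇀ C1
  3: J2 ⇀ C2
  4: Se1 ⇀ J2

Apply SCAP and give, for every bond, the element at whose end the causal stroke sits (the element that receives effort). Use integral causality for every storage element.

b0 |J1
b1 |Sf1
b2 |J2
b3 |J2
b4 |J2

bond 1 |Sf1  (Sf1 (Sf) sets flow on bond)
bond 4 |J2  (source Se1 imposes e)
bond 0 |J1  (only one effort-in slot at J1)
bond 2 |J2  (common-f at J2 fixed by 0)
bond 3 |J2  (common-f at J2 fixed by 0)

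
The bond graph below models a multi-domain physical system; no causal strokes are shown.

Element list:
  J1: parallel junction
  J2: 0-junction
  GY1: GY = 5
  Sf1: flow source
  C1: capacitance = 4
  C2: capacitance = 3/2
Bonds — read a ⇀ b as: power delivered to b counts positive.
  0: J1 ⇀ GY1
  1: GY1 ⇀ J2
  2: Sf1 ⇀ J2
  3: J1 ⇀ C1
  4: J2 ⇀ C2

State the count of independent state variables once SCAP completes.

#2 stroke→Sf1  (Sf1 (Sf) sets flow on bond)
#3 stroke→J1  (C1 integral (e out))
#0 stroke→GY1  (J1 effort already set via bond 3)
#1 stroke→GY1  (GY GY1: same side as bond 0)
#4 stroke→J2  (closing 0-jn rule on J2)

2  (C1, C2 all integral)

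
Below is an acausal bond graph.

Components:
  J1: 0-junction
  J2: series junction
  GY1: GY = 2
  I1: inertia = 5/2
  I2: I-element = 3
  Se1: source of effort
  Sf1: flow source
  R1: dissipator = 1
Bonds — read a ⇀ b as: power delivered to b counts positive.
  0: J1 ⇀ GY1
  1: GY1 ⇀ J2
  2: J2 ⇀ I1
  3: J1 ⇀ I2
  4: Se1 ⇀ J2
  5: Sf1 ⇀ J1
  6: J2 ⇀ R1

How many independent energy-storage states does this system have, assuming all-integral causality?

2  (I1, I2 all integral)

bond 4 stroke at J2  (source Se1 imposes e)
bond 5 stroke at Sf1  (source Sf1 imposes f)
bond 2 stroke at I1  (I1 outputs flow p/I1)
bond 1 stroke at J2  (1-jn J2 has f-setter on 2)
bond 6 stroke at J2  (1-jn J2 has f-setter on 2)
bond 0 stroke at J1  (GY GY1: same side as bond 1)
bond 3 stroke at I2  (J1 effort already set via bond 0)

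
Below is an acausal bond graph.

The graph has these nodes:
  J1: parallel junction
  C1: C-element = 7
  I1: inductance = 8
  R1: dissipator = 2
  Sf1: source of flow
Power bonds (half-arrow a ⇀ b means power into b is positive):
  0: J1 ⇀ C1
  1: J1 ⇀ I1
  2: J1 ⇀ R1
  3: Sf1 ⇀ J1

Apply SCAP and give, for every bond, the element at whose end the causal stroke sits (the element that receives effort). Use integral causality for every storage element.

bond 0 →J1
bond 1 →I1
bond 2 →R1
bond 3 →Sf1

β3 →Sf1  (Sf1 fixes flow; stroke at Sf1)
β0 →J1  (C1: C, integral causality)
β1 →I1  (0-jn J1 has e-setter on 0)
β2 →R1  (J1: bond 0 brought effort, rest push out)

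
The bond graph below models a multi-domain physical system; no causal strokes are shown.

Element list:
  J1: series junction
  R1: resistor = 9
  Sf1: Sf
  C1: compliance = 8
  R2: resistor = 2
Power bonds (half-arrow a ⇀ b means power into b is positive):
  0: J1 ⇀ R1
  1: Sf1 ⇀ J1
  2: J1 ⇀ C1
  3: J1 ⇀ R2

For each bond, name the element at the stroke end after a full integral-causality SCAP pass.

bond 1 stroke→Sf1  (Sf1 fixes flow; stroke at Sf1)
bond 0 stroke→J1  (common-f at J1 fixed by 1)
bond 2 stroke→J1  (common-f at J1 fixed by 1)
bond 3 stroke→J1  (J1: bond 1 brought flow, rest push out)

b0 stroke→J1
b1 stroke→Sf1
b2 stroke→J1
b3 stroke→J1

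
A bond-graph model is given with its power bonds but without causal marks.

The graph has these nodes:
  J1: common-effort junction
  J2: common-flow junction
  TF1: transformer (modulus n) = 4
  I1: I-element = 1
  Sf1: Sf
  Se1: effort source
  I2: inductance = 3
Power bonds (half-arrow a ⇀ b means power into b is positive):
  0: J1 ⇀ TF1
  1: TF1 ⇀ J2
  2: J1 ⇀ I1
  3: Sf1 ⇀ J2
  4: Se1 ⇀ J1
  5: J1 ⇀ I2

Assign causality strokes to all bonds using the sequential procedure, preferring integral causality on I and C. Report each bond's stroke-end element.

#0 stroke at TF1
#1 stroke at J2
#2 stroke at I1
#3 stroke at Sf1
#4 stroke at J1
#5 stroke at I2

b3 →Sf1  (Sf1 fixes flow; stroke at Sf1)
b4 →J1  (Se1: effort source, stroke at far end)
b0 →TF1  (J1 effort already set via bond 4)
b2 →I1  (J1 effort already set via bond 4)
b5 →I2  (common-e at J1 fixed by 4)
b1 →J2  (common-f at J2 fixed by 3)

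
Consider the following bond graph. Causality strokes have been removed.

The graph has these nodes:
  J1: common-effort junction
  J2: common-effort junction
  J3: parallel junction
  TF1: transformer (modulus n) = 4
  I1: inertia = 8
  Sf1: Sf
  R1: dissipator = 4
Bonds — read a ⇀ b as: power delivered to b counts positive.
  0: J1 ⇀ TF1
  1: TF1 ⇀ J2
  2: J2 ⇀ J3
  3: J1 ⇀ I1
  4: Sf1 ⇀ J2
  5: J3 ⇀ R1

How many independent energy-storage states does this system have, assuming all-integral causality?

1  (I1 all integral)

#4 →Sf1  (Sf1: flow source, stroke at near end)
#3 →I1  (I1: I, integral causality)
#0 →J1  (closing 0-jn rule on J1)
#1 →TF1  (TF1: transformer flips bond 0)
#2 →J2  (J2 needs exactly one e-in)
#5 →J3  (J3: last free bond brings effort in)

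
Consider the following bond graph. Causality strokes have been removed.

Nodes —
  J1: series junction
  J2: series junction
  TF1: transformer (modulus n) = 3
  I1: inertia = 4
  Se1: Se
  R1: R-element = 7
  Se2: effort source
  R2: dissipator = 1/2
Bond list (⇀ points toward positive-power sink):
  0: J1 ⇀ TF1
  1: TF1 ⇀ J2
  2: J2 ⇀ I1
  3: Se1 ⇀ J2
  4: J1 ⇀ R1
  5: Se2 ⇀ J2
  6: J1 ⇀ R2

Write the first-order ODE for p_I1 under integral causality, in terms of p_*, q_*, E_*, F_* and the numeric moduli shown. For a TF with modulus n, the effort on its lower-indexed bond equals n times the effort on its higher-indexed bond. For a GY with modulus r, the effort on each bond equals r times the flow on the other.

dp_I1/dt = E_Se1 + E_Se2 - 5*p_I1/24

b3 →J2  (source Se1 imposes e)
b5 →J2  (Se2 (Se) sets effort on bond)
b2 →I1  (I1 integral (f out))
b1 →J2  (J2 flow already set via bond 2)
b0 →TF1  (TF1: transformer flips bond 1)
b4 →J1  (common-f at J1 fixed by 0)
b6 →J1  (J1 flow already set via bond 0)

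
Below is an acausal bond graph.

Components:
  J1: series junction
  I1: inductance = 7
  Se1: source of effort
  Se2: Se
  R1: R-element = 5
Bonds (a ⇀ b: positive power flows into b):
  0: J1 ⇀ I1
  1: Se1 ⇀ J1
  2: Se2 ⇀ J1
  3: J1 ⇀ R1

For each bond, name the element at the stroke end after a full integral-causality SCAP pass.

β0 stroke→I1
β1 stroke→J1
β2 stroke→J1
β3 stroke→J1

b1 stroke→J1  (Se1: effort source, stroke at far end)
b2 stroke→J1  (Se2 (Se) sets effort on bond)
b0 stroke→I1  (prefer integral on I1)
b3 stroke→J1  (common-f at J1 fixed by 0)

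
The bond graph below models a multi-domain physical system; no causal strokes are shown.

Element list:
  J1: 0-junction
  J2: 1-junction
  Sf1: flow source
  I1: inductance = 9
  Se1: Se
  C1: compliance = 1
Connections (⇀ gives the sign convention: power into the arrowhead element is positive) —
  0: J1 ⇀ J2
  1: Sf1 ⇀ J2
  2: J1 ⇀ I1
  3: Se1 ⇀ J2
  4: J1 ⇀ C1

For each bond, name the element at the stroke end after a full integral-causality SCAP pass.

b1 stroke at Sf1  (Sf1: flow source, stroke at near end)
b3 stroke at J2  (Se1 (Se) sets effort on bond)
b0 stroke at J2  (J2 flow already set via bond 1)
b2 stroke at I1  (I1: I, integral causality)
b4 stroke at J1  (only one effort-in slot at J1)

β0 →J2
β1 →Sf1
β2 →I1
β3 →J2
β4 →J1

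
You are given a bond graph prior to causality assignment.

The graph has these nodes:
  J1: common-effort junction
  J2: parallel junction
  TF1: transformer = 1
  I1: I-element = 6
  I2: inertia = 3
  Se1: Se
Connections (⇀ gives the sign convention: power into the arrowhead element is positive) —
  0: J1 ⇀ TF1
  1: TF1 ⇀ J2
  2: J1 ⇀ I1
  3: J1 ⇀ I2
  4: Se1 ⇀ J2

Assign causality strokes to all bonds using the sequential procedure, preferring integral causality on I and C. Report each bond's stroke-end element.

b0 →J1
b1 →TF1
b2 →I1
b3 →I2
b4 →J2

bond 4 |J2  (Se1 (Se) sets effort on bond)
bond 1 |TF1  (J2: bond 4 brought effort, rest push out)
bond 0 |J1  (TF1: transformer flips bond 1)
bond 2 |I1  (J1: bond 0 brought effort, rest push out)
bond 3 |I2  (J1 effort already set via bond 0)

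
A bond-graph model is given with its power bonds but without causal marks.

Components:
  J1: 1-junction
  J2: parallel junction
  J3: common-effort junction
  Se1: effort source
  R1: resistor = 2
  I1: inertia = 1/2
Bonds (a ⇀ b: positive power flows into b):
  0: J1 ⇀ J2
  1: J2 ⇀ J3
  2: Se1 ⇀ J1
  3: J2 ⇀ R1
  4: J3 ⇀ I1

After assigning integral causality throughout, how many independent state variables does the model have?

#2 stroke→J1  (Se1 (Se) sets effort on bond)
#0 stroke→J2  (J1: last free bond brings flow in)
#1 stroke→J3  (common-e at J2 fixed by 0)
#3 stroke→R1  (common-e at J2 fixed by 0)
#4 stroke→I1  (common-e at J3 fixed by 1)

1  (I1 all integral)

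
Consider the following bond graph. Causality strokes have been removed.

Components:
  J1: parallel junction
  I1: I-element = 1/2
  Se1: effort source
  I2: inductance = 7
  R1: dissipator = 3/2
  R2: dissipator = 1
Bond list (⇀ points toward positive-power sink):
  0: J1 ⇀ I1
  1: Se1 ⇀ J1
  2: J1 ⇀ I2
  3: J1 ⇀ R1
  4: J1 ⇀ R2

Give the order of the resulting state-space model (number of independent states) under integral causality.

bond 1 |J1  (source Se1 imposes e)
bond 0 |I1  (common-e at J1 fixed by 1)
bond 2 |I2  (J1: bond 1 brought effort, rest push out)
bond 3 |R1  (J1: bond 1 brought effort, rest push out)
bond 4 |R2  (0-jn J1 has e-setter on 1)

2  (I1, I2 all integral)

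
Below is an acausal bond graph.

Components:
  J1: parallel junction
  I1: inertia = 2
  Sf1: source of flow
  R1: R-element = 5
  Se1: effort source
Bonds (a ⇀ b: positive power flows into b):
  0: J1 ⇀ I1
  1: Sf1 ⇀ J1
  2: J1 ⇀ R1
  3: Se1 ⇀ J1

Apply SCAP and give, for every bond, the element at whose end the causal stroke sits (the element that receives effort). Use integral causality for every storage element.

b1 →Sf1  (source Sf1 imposes f)
b3 →J1  (Se1: effort source, stroke at far end)
b0 →I1  (0-jn J1 has e-setter on 3)
b2 →R1  (J1 effort already set via bond 3)

bond 0 stroke→I1
bond 1 stroke→Sf1
bond 2 stroke→R1
bond 3 stroke→J1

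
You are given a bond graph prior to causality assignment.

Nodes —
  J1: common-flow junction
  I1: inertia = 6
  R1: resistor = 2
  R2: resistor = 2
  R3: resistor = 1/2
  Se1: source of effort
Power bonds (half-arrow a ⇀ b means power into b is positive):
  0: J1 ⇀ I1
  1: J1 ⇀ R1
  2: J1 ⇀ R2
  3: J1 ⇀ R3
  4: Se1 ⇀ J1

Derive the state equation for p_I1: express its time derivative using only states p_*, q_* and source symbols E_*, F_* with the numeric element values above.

dp_I1/dt = E_Se1 - 3*p_I1/4

b4 stroke at J1  (Se1 fixes effort; stroke away)
b0 stroke at I1  (I1: I, integral causality)
b1 stroke at J1  (common-f at J1 fixed by 0)
b2 stroke at J1  (J1 flow already set via bond 0)
b3 stroke at J1  (J1 flow already set via bond 0)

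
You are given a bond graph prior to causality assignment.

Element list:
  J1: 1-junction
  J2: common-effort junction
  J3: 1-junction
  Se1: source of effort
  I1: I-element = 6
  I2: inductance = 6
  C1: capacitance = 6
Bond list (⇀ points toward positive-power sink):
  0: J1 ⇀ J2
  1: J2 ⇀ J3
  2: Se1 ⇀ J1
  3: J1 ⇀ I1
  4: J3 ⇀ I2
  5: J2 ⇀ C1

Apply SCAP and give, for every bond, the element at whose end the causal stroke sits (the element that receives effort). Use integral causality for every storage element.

b0 stroke at J1
b1 stroke at J3
b2 stroke at J1
b3 stroke at I1
b4 stroke at I2
b5 stroke at J2

bond 2 stroke at J1  (Se1 fixes effort; stroke away)
bond 3 stroke at I1  (I1: I, integral causality)
bond 0 stroke at J1  (1-jn J1 has f-setter on 3)
bond 4 stroke at I2  (I2: I, integral causality)
bond 1 stroke at J3  (1-jn J3 has f-setter on 4)
bond 5 stroke at J2  (J2 needs exactly one e-in)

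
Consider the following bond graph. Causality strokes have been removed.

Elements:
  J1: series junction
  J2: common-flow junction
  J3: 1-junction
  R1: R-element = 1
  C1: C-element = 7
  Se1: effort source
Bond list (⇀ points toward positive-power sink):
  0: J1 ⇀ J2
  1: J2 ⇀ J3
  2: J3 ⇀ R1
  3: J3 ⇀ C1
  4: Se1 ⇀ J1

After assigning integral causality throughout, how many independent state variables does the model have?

1  (C1 all integral)

β4 stroke at J1  (source Se1 imposes e)
β0 stroke at J2  (closing 1-jn rule on J1)
β1 stroke at J3  (J2 needs exactly one f-in)
β3 stroke at J3  (C1 integral (e out))
β2 stroke at R1  (J3 needs exactly one f-in)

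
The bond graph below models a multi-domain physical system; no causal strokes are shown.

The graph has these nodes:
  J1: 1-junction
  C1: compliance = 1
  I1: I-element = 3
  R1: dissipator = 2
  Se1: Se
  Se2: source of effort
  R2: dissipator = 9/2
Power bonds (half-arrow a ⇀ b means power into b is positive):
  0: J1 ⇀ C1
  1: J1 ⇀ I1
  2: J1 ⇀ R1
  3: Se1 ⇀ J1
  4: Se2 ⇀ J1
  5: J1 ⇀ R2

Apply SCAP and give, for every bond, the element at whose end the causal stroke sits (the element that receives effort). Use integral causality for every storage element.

β3 |J1  (Se1 (Se) sets effort on bond)
β4 |J1  (Se2 fixes effort; stroke away)
β0 |J1  (C1 integral (e out))
β1 |I1  (I1 outputs flow p/I1)
β2 |J1  (1-jn J1 has f-setter on 1)
β5 |J1  (common-f at J1 fixed by 1)

b0 →J1
b1 →I1
b2 →J1
b3 →J1
b4 →J1
b5 →J1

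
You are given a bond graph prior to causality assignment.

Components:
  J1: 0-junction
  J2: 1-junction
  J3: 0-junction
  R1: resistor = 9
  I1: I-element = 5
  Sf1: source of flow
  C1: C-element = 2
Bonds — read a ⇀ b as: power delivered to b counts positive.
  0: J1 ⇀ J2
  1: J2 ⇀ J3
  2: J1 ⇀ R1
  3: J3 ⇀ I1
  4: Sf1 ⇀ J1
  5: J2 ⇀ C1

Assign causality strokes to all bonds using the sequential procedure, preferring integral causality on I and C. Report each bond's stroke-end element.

#0 stroke at J2
#1 stroke at J3
#2 stroke at J1
#3 stroke at I1
#4 stroke at Sf1
#5 stroke at J2

bond 4 →Sf1  (source Sf1 imposes f)
bond 3 →I1  (prefer integral on I1)
bond 1 →J3  (only one effort-in slot at J3)
bond 0 →J2  (J2 flow already set via bond 1)
bond 5 →J2  (J2 flow already set via bond 1)
bond 2 →J1  (J1 needs exactly one e-in)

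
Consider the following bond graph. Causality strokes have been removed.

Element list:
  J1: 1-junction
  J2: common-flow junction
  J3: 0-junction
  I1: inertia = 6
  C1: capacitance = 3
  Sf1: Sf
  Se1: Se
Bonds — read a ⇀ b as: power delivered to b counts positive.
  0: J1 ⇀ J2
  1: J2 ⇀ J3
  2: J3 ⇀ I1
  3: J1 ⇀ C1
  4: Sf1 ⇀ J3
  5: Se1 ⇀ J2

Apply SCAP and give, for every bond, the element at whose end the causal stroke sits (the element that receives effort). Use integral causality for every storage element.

β0 stroke at J2
β1 stroke at J3
β2 stroke at I1
β3 stroke at J1
β4 stroke at Sf1
β5 stroke at J2

b4 stroke→Sf1  (Sf1 fixes flow; stroke at Sf1)
b5 stroke→J2  (source Se1 imposes e)
b2 stroke→I1  (I1: I, integral causality)
b1 stroke→J3  (closing 0-jn rule on J3)
b0 stroke→J2  (J2: bond 1 brought flow, rest push out)
b3 stroke→J1  (1-jn J1 has f-setter on 0)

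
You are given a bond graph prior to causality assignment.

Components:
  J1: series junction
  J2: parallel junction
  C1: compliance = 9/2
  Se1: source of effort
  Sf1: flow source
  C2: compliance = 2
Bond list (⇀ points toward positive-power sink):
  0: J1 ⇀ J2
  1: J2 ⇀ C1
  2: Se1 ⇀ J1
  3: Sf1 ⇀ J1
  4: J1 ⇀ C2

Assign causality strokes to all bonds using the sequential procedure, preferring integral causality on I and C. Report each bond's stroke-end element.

β2 stroke at J1  (source Se1 imposes e)
β3 stroke at Sf1  (Sf1: flow source, stroke at near end)
β0 stroke at J1  (1-jn J1 has f-setter on 3)
β4 stroke at J1  (1-jn J1 has f-setter on 3)
β1 stroke at J2  (J2 needs exactly one e-in)

b0 →J1
b1 →J2
b2 →J1
b3 →Sf1
b4 →J1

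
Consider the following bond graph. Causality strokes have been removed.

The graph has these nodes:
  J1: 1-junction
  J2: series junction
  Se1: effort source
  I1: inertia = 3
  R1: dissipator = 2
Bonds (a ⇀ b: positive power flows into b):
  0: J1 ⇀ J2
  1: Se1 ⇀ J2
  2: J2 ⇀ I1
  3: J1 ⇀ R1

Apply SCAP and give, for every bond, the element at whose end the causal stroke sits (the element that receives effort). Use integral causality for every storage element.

bond 0 |J2
bond 1 |J2
bond 2 |I1
bond 3 |J1

bond 1 |J2  (Se1 (Se) sets effort on bond)
bond 2 |I1  (I1 outputs flow p/I1)
bond 0 |J2  (J2 flow already set via bond 2)
bond 3 |J1  (J1 flow already set via bond 0)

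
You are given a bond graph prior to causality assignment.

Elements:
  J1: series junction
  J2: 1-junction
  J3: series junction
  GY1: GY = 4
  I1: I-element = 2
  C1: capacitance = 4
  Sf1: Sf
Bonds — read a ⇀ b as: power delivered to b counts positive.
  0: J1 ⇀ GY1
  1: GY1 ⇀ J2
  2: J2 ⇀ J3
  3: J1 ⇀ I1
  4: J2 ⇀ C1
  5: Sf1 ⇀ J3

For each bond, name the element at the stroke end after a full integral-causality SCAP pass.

#0 stroke→J1
#1 stroke→J2
#2 stroke→J3
#3 stroke→I1
#4 stroke→J2
#5 stroke→Sf1

b5 stroke at Sf1  (source Sf1 imposes f)
b2 stroke at J3  (J3: bond 5 brought flow, rest push out)
b1 stroke at J2  (common-f at J2 fixed by 2)
b4 stroke at J2  (1-jn J2 has f-setter on 2)
b0 stroke at J1  (GY GY1: same side as bond 1)
b3 stroke at I1  (only one flow-in slot at J1)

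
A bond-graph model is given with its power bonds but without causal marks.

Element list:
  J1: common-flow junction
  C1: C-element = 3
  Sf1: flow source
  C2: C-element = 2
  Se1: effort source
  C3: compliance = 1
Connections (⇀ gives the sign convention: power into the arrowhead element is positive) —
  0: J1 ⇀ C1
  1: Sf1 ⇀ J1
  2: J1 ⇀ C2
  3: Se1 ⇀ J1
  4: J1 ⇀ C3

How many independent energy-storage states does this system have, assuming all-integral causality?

#1 stroke at Sf1  (Sf1: flow source, stroke at near end)
#3 stroke at J1  (Se1 (Se) sets effort on bond)
#0 stroke at J1  (common-f at J1 fixed by 1)
#2 stroke at J1  (1-jn J1 has f-setter on 1)
#4 stroke at J1  (J1: bond 1 brought flow, rest push out)

3  (C1, C2, C3 all integral)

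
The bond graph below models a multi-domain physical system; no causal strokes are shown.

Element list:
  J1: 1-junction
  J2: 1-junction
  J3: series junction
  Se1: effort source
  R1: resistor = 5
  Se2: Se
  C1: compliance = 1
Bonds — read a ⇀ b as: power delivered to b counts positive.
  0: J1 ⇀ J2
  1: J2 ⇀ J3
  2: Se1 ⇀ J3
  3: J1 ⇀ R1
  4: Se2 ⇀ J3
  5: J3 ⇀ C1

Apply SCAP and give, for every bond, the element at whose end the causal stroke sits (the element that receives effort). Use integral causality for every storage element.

b2 |J3  (source Se1 imposes e)
b4 |J3  (Se2 (Se) sets effort on bond)
b5 |J3  (C1: C, integral causality)
b1 |J2  (closing 1-jn rule on J3)
b0 |J1  (only one flow-in slot at J2)
b3 |R1  (J1: last free bond brings flow in)

β0 |J1
β1 |J2
β2 |J3
β3 |R1
β4 |J3
β5 |J3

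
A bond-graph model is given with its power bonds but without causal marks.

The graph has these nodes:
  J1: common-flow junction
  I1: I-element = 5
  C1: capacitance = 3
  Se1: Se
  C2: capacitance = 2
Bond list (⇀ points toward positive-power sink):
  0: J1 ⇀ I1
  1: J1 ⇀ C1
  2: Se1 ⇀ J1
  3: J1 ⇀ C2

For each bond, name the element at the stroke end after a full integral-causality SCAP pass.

#0 stroke at I1
#1 stroke at J1
#2 stroke at J1
#3 stroke at J1

β2 stroke→J1  (Se1: effort source, stroke at far end)
β0 stroke→I1  (I1: I, integral causality)
β1 stroke→J1  (common-f at J1 fixed by 0)
β3 stroke→J1  (J1: bond 0 brought flow, rest push out)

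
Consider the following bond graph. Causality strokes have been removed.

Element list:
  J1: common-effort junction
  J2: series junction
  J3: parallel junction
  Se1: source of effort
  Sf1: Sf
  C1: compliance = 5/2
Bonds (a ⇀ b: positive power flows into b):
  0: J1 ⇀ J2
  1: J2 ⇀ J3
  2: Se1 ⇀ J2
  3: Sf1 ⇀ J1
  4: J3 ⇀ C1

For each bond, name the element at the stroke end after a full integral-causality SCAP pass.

bond 2 stroke→J2  (Se1: effort source, stroke at far end)
bond 3 stroke→Sf1  (Sf1: flow source, stroke at near end)
bond 0 stroke→J1  (closing 0-jn rule on J1)
bond 1 stroke→J2  (common-f at J2 fixed by 0)
bond 4 stroke→J3  (only one effort-in slot at J3)

b0 →J1
b1 →J2
b2 →J2
b3 →Sf1
b4 →J3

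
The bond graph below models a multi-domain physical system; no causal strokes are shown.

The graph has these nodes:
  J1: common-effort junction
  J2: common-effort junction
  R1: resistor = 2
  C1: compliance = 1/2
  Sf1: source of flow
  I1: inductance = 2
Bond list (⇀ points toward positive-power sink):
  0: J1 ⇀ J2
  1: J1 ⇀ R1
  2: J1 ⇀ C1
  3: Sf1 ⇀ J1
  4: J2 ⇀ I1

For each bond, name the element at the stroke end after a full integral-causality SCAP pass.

#3 stroke at Sf1  (Sf1: flow source, stroke at near end)
#2 stroke at J1  (C1: C, integral causality)
#0 stroke at J2  (0-jn J1 has e-setter on 2)
#1 stroke at R1  (J1 effort already set via bond 2)
#4 stroke at I1  (0-jn J2 has e-setter on 0)

b0 stroke→J2
b1 stroke→R1
b2 stroke→J1
b3 stroke→Sf1
b4 stroke→I1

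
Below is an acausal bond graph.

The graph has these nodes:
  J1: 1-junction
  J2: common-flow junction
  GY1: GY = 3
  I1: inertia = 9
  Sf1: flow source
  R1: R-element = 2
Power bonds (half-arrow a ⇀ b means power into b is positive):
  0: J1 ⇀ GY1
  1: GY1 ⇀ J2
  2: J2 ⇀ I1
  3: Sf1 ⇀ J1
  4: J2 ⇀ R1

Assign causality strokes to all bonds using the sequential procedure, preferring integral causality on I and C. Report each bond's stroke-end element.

b0 stroke→J1
b1 stroke→J2
b2 stroke→I1
b3 stroke→Sf1
b4 stroke→J2

b3 stroke→Sf1  (source Sf1 imposes f)
b0 stroke→J1  (1-jn J1 has f-setter on 3)
b1 stroke→J2  (through GY1, causality inverts; strokes same side of GY1)
b2 stroke→I1  (I1: I, integral causality)
b4 stroke→J2  (common-f at J2 fixed by 2)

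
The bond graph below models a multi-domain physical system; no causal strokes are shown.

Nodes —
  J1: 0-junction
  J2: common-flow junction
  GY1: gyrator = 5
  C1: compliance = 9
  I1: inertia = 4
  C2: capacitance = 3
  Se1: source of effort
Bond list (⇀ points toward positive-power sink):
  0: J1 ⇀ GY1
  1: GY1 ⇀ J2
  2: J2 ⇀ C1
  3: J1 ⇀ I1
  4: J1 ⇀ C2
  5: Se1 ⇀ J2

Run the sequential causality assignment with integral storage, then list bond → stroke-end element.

bond 5 stroke→J2  (source Se1 imposes e)
bond 2 stroke→J2  (prefer integral on C1)
bond 1 stroke→GY1  (only one flow-in slot at J2)
bond 0 stroke→GY1  (GY1 both-in/both-out from 1)
bond 3 stroke→I1  (I1: I, integral causality)
bond 4 stroke→J1  (J1 needs exactly one e-in)

#0 stroke→GY1
#1 stroke→GY1
#2 stroke→J2
#3 stroke→I1
#4 stroke→J1
#5 stroke→J2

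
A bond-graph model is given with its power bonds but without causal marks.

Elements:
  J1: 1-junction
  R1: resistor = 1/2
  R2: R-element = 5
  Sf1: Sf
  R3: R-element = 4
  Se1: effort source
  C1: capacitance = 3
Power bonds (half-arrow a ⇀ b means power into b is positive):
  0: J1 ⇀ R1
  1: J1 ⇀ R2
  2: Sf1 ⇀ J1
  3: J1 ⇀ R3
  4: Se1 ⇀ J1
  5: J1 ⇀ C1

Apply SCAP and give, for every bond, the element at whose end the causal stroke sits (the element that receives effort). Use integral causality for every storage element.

b0 →J1
b1 →J1
b2 →Sf1
b3 →J1
b4 →J1
b5 →J1

#2 |Sf1  (Sf1 (Sf) sets flow on bond)
#4 |J1  (Se1: effort source, stroke at far end)
#0 |J1  (J1 flow already set via bond 2)
#1 |J1  (J1 flow already set via bond 2)
#3 |J1  (J1: bond 2 brought flow, rest push out)
#5 |J1  (common-f at J1 fixed by 2)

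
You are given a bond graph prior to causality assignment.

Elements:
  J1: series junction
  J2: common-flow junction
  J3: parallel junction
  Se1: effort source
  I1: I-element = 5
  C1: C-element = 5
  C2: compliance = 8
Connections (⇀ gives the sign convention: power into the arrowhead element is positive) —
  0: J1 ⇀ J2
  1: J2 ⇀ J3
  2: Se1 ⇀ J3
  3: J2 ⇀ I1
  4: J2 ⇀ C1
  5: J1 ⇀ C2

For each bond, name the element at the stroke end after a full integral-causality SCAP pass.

b0 →J2
b1 →J2
b2 →J3
b3 →I1
b4 →J2
b5 →J1

bond 2 stroke→J3  (Se1: effort source, stroke at far end)
bond 1 stroke→J2  (0-jn J3 has e-setter on 2)
bond 3 stroke→I1  (I1 outputs flow p/I1)
bond 0 stroke→J2  (common-f at J2 fixed by 3)
bond 4 stroke→J2  (J2: bond 3 brought flow, rest push out)
bond 5 stroke→J1  (J1 flow already set via bond 0)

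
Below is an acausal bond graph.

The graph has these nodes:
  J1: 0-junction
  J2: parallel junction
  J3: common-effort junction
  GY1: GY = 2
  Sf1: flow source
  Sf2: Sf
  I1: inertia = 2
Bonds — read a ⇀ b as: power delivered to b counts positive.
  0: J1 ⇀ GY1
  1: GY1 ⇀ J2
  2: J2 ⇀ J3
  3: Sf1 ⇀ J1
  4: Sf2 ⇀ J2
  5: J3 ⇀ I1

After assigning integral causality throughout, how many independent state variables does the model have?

1  (I1 all integral)

b3 stroke→Sf1  (Sf1 (Sf) sets flow on bond)
b4 stroke→Sf2  (Sf2: flow source, stroke at near end)
b0 stroke→J1  (J1: last free bond brings effort in)
b1 stroke→J2  (GY1: gyrator matches bond 0)
b2 stroke→J3  (J2: bond 1 brought effort, rest push out)
b5 stroke→I1  (common-e at J3 fixed by 2)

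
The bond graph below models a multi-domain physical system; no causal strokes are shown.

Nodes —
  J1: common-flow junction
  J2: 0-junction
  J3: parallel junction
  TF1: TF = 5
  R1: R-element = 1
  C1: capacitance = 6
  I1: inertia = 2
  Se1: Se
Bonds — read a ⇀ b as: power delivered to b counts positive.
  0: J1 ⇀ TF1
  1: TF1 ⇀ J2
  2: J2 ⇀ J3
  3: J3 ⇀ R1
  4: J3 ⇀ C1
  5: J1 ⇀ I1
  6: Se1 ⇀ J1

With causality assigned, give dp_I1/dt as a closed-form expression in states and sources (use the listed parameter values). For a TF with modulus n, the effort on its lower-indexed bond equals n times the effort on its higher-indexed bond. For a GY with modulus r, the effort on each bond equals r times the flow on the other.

b6 |J1  (Se1: effort source, stroke at far end)
b4 |J3  (C1: C, integral causality)
b2 |J2  (0-jn J3 has e-setter on 4)
b3 |R1  (J3 effort already set via bond 4)
b1 |TF1  (common-e at J2 fixed by 2)
b0 |J1  (TF TF1: opposite of bond 1)
b5 |I1  (J1: last free bond brings flow in)

dp_I1/dt = E_Se1 - 5*q_C1/6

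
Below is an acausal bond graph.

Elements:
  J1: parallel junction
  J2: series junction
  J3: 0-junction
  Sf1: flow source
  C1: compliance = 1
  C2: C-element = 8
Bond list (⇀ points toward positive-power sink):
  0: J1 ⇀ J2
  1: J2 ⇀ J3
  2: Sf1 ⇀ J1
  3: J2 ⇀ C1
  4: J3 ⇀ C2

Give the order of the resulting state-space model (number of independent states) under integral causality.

bond 2 stroke at Sf1  (source Sf1 imposes f)
bond 0 stroke at J1  (J1 needs exactly one e-in)
bond 1 stroke at J2  (J2 flow already set via bond 0)
bond 3 stroke at J2  (J2: bond 0 brought flow, rest push out)
bond 4 stroke at J3  (only one effort-in slot at J3)

2  (C1, C2 all integral)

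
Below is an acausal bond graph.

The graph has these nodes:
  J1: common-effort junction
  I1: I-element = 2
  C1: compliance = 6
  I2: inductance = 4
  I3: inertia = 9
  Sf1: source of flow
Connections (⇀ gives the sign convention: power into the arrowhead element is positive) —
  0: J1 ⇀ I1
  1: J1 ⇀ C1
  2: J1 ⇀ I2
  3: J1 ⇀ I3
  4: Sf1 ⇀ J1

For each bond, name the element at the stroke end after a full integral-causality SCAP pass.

β0 |I1
β1 |J1
β2 |I2
β3 |I3
β4 |Sf1

β4 |Sf1  (source Sf1 imposes f)
β0 |I1  (I1: I, integral causality)
β1 |J1  (C1 outputs effort q/C1)
β2 |I2  (0-jn J1 has e-setter on 1)
β3 |I3  (0-jn J1 has e-setter on 1)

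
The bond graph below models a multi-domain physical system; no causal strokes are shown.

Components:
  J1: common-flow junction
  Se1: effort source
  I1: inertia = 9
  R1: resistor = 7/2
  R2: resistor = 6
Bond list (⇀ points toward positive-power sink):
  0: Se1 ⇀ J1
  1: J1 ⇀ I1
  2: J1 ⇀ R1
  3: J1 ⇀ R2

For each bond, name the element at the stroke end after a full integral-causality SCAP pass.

#0 |J1  (source Se1 imposes e)
#1 |I1  (prefer integral on I1)
#2 |J1  (J1 flow already set via bond 1)
#3 |J1  (common-f at J1 fixed by 1)

bond 0 stroke→J1
bond 1 stroke→I1
bond 2 stroke→J1
bond 3 stroke→J1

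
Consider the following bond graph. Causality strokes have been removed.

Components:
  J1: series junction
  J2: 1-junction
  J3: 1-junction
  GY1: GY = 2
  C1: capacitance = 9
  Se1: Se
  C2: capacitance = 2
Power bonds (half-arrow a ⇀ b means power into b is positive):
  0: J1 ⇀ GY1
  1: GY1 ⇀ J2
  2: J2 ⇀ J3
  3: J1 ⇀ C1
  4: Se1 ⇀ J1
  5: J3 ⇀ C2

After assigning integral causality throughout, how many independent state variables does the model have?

2  (C1, C2 all integral)

#4 stroke→J1  (Se1 fixes effort; stroke away)
#3 stroke→J1  (C1 outputs effort q/C1)
#0 stroke→GY1  (J1 needs exactly one f-in)
#1 stroke→GY1  (through GY1, causality inverts; strokes same side of GY1)
#2 stroke→J2  (J2: bond 1 brought flow, rest push out)
#5 stroke→J3  (1-jn J3 has f-setter on 2)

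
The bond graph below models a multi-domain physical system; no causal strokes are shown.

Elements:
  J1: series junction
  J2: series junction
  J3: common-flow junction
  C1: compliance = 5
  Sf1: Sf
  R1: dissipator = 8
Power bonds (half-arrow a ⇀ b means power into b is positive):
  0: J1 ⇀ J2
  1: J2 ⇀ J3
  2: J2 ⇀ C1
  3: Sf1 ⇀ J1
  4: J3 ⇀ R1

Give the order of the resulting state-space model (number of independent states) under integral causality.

1  (C1 all integral)

#3 |Sf1  (Sf1 (Sf) sets flow on bond)
#0 |J1  (1-jn J1 has f-setter on 3)
#1 |J2  (1-jn J2 has f-setter on 0)
#2 |J2  (J2 flow already set via bond 0)
#4 |J3  (1-jn J3 has f-setter on 1)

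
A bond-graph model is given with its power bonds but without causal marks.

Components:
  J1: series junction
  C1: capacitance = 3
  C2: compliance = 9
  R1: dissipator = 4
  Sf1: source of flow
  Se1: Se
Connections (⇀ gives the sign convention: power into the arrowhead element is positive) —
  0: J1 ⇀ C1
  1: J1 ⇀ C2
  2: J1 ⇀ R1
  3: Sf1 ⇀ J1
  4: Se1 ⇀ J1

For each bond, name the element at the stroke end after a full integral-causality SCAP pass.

bond 3 |Sf1  (Sf1 fixes flow; stroke at Sf1)
bond 4 |J1  (Se1 (Se) sets effort on bond)
bond 0 |J1  (J1: bond 3 brought flow, rest push out)
bond 1 |J1  (J1: bond 3 brought flow, rest push out)
bond 2 |J1  (common-f at J1 fixed by 3)

#0 |J1
#1 |J1
#2 |J1
#3 |Sf1
#4 |J1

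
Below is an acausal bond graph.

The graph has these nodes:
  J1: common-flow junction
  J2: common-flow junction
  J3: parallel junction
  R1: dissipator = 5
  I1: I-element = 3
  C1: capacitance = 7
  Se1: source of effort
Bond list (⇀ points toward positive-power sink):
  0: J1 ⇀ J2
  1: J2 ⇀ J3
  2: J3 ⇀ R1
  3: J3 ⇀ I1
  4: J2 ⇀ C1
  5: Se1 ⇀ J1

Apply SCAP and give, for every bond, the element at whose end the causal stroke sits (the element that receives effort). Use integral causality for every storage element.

β0 stroke→J2
β1 stroke→J3
β2 stroke→R1
β3 stroke→I1
β4 stroke→J2
β5 stroke→J1

b5 |J1  (Se1: effort source, stroke at far end)
b0 |J2  (only one flow-in slot at J1)
b3 |I1  (I1 outputs flow p/I1)
b4 |J2  (C1 integral (e out))
b1 |J3  (only one flow-in slot at J2)
b2 |R1  (0-jn J3 has e-setter on 1)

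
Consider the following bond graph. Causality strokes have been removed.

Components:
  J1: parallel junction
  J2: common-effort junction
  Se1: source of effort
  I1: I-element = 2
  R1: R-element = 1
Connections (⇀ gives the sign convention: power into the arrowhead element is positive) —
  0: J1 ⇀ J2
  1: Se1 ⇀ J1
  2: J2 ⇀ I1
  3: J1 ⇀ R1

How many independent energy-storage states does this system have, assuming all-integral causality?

b1 |J1  (Se1 fixes effort; stroke away)
b0 |J2  (0-jn J1 has e-setter on 1)
b3 |R1  (J1 effort already set via bond 1)
b2 |I1  (0-jn J2 has e-setter on 0)

1  (I1 all integral)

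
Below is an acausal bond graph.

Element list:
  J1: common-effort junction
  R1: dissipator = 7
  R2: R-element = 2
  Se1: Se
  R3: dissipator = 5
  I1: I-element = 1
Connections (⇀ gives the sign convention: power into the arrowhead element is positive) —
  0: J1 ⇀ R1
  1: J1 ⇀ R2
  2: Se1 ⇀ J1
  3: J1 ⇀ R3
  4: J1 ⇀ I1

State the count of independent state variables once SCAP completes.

1  (I1 all integral)

b2 →J1  (Se1 (Se) sets effort on bond)
b0 →R1  (J1 effort already set via bond 2)
b1 →R2  (common-e at J1 fixed by 2)
b3 →R3  (0-jn J1 has e-setter on 2)
b4 →I1  (J1 effort already set via bond 2)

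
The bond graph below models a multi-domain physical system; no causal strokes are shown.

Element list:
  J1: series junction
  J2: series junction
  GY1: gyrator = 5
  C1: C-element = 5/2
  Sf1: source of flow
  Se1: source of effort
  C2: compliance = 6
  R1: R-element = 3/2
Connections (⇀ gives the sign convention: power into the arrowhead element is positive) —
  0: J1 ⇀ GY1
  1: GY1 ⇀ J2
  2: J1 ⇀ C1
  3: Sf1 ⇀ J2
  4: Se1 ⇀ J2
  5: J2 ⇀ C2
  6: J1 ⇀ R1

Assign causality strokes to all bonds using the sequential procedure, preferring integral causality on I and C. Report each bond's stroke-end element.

β0 |J1
β1 |J2
β2 |J1
β3 |Sf1
β4 |J2
β5 |J2
β6 |R1

#3 stroke→Sf1  (Sf1: flow source, stroke at near end)
#4 stroke→J2  (Se1 (Se) sets effort on bond)
#1 stroke→J2  (J2: bond 3 brought flow, rest push out)
#5 stroke→J2  (J2 flow already set via bond 3)
#0 stroke→J1  (GY GY1: same side as bond 1)
#2 stroke→J1  (C1: C, integral causality)
#6 stroke→R1  (J1: last free bond brings flow in)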